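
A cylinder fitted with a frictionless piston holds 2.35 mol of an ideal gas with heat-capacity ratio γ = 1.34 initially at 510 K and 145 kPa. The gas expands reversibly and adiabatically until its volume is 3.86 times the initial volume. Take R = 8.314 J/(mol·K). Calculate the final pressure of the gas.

V₁ = nRT₁/P₁ = 2.35×8.314×510/145 = 68.7 L.
Adiabatic: TV^(γ−1) = const ⇒ T₂ = 510×(0.259)^0.340 = 322 K; PV^γ = const ⇒ P₂ = 23.7 kPa.

23.7 kPa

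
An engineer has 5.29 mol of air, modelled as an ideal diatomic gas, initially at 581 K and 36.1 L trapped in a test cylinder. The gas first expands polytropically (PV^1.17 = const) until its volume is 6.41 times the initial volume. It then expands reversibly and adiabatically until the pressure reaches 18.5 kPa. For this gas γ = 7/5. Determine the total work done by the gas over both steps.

P₁ = nRT₁/V₁ = 5.29×8.314×581/36.1 = 708 kPa.
Step 1 — Polytropic n=1.17: T₂ = T₁(V₁/V₂)^(n−1) = 581×(0.156)^0.17 = 424 K; P₂ = P₁(V₁/V₂)^n = 80.5 kPa.
W = (P₁V₁−P₂V₂)/(n−1) = (708×36.1−80.5×231)/0.17 = 40700 J.
ΔU = nCvΔT = 5.29×20.8×(424−581) = -17300 J.
Q = ΔU + W = 23400 J.
State after step 1: P = 80.5 kPa, V = 231 L, T = 424 K.
Step 2 — Adiabatic: T₂/T₁ = (P₂/P₁)^((γ−1)/γ) ⇒ T₂ = 424×(0.230)^0.286 = 278 K; V₂ = 662 L.
ΔU = nCvΔT = 5.29×20.8×(278−424) = -16000 J.
Q = 0 for an adiabatic process, so W = −ΔU = 16000 J.
Net over both steps: W = 56700 J, Q = 23400 J, ΔU = -33300 J.

56700 J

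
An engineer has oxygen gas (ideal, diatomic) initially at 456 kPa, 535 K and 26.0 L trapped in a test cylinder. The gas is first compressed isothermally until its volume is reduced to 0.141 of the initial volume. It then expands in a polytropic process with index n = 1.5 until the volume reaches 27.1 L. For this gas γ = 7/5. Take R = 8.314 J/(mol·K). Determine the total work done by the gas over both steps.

-8240 J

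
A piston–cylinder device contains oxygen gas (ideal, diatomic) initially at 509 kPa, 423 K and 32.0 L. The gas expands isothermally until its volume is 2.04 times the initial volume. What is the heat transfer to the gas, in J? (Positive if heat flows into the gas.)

11600 J

n = P₁V₁/(RT₁) = 509×32.0/(8.314×423) = 4.63 mol.
Isothermal: T stays 423 K; PV = const ⇒ V₂ = 65.3 L, P₂ = 250 kPa.
ΔU = 0 (ideal gas, T constant).
W = nRT ln(V₂/V₁) = 4.63×8.314×423×ln(2.04) = 11600 J.
Q = ΔU + W = 11600 J.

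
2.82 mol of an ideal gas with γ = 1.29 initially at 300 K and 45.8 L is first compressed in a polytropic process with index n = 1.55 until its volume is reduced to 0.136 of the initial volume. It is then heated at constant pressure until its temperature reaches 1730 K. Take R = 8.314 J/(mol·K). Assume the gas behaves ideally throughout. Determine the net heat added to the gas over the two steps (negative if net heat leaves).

110000 J

P₁ = nRT₁/V₁ = 2.82×8.314×300/45.8 = 154 kPa.
Step 1 — Polytropic n=1.55: T₂ = T₁(V₁/V₂)^(n−1) = 300×(7.35)^0.55 = 899 K; P₂ = P₁(V₁/V₂)^n = 3380 kPa.
W = (P₁V₁−P₂V₂)/(n−1) = (154×45.8−3380×6.23)/0.55 = -25500 J.
ΔU = nCvΔT = 2.82×28.7×(899−300) = 48400 J.
Q = ΔU + W = 22900 J.
State after step 1: P = 3380 kPa, V = 6.23 L, T = 899 K.
Step 2 — Isobaric: P stays 3380 kPa; V/T = const ⇒ T₂ = 1730 K, V₂ = 12.0 L.
W = PΔV = 3380×(12.0−6.23) kPa·L = 19500 J.
ΔU = nCvΔT = 2.82×28.7×(1730−899) = 67200 J.
Q = ΔU + W = nCpΔT = 86700 J.
Net over both steps: W = -6040 J, Q = 110000 J, ΔU = 116000 J.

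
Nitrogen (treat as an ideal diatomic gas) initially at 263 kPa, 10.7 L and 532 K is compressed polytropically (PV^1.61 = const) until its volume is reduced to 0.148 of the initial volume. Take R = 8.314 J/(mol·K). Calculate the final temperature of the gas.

Polytropic n=1.61: T₂ = T₁(V₁/V₂)^(n−1) = 532×(6.76)^0.61 = 1710 K; P₂ = P₁(V₁/V₂)^n = 5700 kPa.

1710 K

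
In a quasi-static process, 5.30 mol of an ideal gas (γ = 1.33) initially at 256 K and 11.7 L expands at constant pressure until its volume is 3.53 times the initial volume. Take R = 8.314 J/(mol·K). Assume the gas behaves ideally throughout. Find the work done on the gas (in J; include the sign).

-28500 J

P₁ = nRT₁/V₁ = 5.30×8.314×256/11.7 = 964 kPa.
Isobaric: P stays 964 kPa; V/T = const ⇒ T₂ = 904 K, V₂ = 41.3 L.
W = PΔV = 964×(41.3−11.7) kPa·L = 28500 J.
Work done on the gas = −W_by = -28500 J.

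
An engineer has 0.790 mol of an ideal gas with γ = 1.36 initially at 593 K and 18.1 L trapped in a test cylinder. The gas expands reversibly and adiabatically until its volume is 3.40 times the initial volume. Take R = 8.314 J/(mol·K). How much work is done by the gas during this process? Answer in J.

3860 J

P₁ = nRT₁/V₁ = 0.790×8.314×593/18.1 = 215 kPa.
Adiabatic: TV^(γ−1) = const ⇒ T₂ = 593×(0.294)^0.360 = 382 K; PV^γ = const ⇒ P₂ = 40.7 kPa.
ΔU = nCvΔT = 0.790×23.1×(382−593) = -3860 J.
Q = 0 for an adiabatic process, so W = −ΔU = 3860 J.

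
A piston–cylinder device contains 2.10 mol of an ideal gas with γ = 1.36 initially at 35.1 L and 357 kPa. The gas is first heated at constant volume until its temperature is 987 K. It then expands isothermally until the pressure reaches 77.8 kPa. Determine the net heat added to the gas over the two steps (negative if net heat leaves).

T₁ = P₁V₁/(nR) = 357×35.1/(2.10×8.314) = 718 K.
Step 1 — Isochoric: V stays 35.1 L; P/T = const ⇒ T₂ = 987 K, P₂ = 491 kPa.
W = 0 (no volume change).
ΔU = nCvΔT = 2.10×23.1×(987−718) = 13100 J.
Q = ΔU = 13100 J.
State after step 1: P = 491 kPa, V = 35.1 L, T = 987 K.
Step 2 — Isothermal: T stays 987 K; PV = const ⇒ V₂ = 221 L, P₂ = 77.8 kPa.
ΔU = 0 (ideal gas, T constant).
W = nRT ln(V₂/V₁) = 2.10×8.314×987×ln(6.31) = 31700 J.
Q = ΔU + W = 31700 J.
Net over both steps: W = 31700 J, Q = 44800 J, ΔU = 13100 J.

44800 J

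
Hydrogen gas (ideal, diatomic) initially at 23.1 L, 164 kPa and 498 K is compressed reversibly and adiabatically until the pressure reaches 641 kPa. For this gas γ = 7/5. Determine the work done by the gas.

-4510 J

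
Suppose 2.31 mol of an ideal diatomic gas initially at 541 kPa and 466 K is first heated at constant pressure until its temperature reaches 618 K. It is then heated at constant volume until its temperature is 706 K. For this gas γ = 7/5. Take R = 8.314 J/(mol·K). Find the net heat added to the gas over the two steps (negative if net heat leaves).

14400 J

V₁ = nRT₁/P₁ = 2.31×8.314×466/541 = 16.5 L.
Step 1 — Isobaric: P stays 541 kPa; V/T = const ⇒ T₂ = 618 K, V₂ = 21.9 L.
W = PΔV = 541×(21.9−16.5) kPa·L = 2920 J.
ΔU = nCvΔT = 2.31×20.8×(618−466) = 7300 J.
Q = ΔU + W = nCpΔT = 10200 J.
State after step 1: P = 541 kPa, V = 21.9 L, T = 618 K.
Step 2 — Isochoric: V stays 21.9 L; P/T = const ⇒ T₂ = 706 K, P₂ = 618 kPa.
W = 0 (no volume change).
ΔU = nCvΔT = 2.31×20.8×(706−618) = 4230 J.
Q = ΔU = 4230 J.
Net over both steps: W = 2920 J, Q = 14400 J, ΔU = 11500 J.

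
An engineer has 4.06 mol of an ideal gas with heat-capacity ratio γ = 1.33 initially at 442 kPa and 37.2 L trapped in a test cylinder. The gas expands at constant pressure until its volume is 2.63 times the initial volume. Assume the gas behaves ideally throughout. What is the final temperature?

T₁ = P₁V₁/(nR) = 442×37.2/(4.06×8.314) = 487 K.
Isobaric: P stays 442 kPa; V/T = const ⇒ T₂ = 1280 K, V₂ = 97.8 L.

1280 K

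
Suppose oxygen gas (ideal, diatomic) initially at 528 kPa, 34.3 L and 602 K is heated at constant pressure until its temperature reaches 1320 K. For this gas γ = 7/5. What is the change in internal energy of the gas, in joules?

n = P₁V₁/(RT₁) = 528×34.3/(8.314×602) = 3.62 mol.
Isobaric: P stays 528 kPa; V/T = const ⇒ T₂ = 1320 K, V₂ = 75.2 L.
For an ideal gas ΔU = nCvΔT with Cv = (5/2)R = 20.8 J/(mol·K).
ΔU = 3.62×20.8×(1320−602) = 54000 J.

54000 J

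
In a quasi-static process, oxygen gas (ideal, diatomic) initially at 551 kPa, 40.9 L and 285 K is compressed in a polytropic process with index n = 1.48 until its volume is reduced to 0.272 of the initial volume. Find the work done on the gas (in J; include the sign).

n = P₁V₁/(RT₁) = 551×40.9/(8.314×285) = 9.51 mol.
Polytropic n=1.48: T₂ = T₁(V₁/V₂)^(n−1) = 285×(3.68)^0.48 = 532 K; P₂ = P₁(V₁/V₂)^n = 3780 kPa.
W = (P₁V₁−P₂V₂)/(n−1) = (551×40.9−3780×11.1)/0.48 = -40800 J.
Work done on the gas = −W_by = 40800 J.

40800 J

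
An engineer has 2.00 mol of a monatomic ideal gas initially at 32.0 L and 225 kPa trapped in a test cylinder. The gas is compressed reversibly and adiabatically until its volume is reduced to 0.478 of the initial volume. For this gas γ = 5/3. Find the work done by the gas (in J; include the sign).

T₁ = P₁V₁/(nR) = 225×32.0/(2.00×8.314) = 433 K.
Adiabatic: TV^(γ−1) = const ⇒ T₂ = 433×(2.09)^0.667 = 708 K; PV^γ = const ⇒ P₂ = 770 kPa.
ΔU = nCvΔT = 2.00×12.5×(708−433) = 6870 J.
Q = 0 for an adiabatic process, so W = −ΔU = -6870 J.

-6870 J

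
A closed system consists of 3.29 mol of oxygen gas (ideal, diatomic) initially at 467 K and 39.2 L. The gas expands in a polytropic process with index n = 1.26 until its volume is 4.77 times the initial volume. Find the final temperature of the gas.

311 K

P₁ = nRT₁/V₁ = 3.29×8.314×467/39.2 = 326 kPa.
Polytropic n=1.26: T₂ = T₁(V₁/V₂)^(n−1) = 467×(0.210)^0.26 = 311 K; P₂ = P₁(V₁/V₂)^n = 45.5 kPa.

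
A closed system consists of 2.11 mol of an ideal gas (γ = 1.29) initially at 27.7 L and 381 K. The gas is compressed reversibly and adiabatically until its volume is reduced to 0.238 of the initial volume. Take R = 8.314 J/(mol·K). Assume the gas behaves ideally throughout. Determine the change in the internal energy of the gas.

11900 J

P₁ = nRT₁/V₁ = 2.11×8.314×381/27.7 = 241 kPa.
Adiabatic: TV^(γ−1) = const ⇒ T₂ = 381×(4.20)^0.290 = 578 K; PV^γ = const ⇒ P₂ = 1540 kPa.
For an ideal gas ΔU = nCvΔT with Cv = R/(γ−1) = 28.7 J/(mol·K).
ΔU = 2.11×28.7×(578−381) = 11900 J.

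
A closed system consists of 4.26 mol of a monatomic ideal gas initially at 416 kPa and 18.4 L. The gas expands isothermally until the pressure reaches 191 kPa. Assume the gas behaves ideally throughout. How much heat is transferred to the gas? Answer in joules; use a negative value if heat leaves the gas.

5960 J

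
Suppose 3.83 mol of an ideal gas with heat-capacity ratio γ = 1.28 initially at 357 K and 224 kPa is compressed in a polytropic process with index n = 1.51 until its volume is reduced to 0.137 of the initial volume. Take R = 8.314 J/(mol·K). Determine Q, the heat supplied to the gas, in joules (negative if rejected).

V₁ = nRT₁/P₁ = 3.83×8.314×357/224 = 50.7 L.
Polytropic n=1.51: T₂ = T₁(V₁/V₂)^(n−1) = 357×(7.30)^0.51 = 984 K; P₂ = P₁(V₁/V₂)^n = 4510 kPa.
W = (P₁V₁−P₂V₂)/(n−1) = (224×50.7−4510×6.95)/0.51 = -39100 J.
ΔU = nCvΔT = 3.83×29.7×(984−357) = 71300 J.
Q = ΔU + W = 32200 J.

32200 J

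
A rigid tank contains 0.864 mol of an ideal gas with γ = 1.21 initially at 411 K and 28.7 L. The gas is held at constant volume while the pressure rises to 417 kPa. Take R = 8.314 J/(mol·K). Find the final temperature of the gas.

1670 K

P₁ = nRT₁/V₁ = 0.864×8.314×411/28.7 = 103 kPa.
Isochoric: V stays 28.7 L; P/T = const ⇒ T₂ = 1670 K, P₂ = 417 kPa.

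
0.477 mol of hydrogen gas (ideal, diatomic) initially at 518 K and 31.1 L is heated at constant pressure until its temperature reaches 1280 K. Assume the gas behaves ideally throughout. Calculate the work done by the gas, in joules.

P₁ = nRT₁/V₁ = 0.477×8.314×518/31.1 = 66.1 kPa.
Isobaric: P stays 66.1 kPa; V/T = const ⇒ T₂ = 1280 K, V₂ = 76.8 L.
W = PΔV = 66.1×(76.8−31.1) kPa·L = 3020 J.

3020 J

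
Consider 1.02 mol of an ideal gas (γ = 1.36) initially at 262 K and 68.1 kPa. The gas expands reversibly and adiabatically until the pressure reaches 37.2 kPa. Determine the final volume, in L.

V₁ = nRT₁/P₁ = 1.02×8.314×262/68.1 = 32.6 L.
Adiabatic: T₂/T₁ = (P₂/P₁)^((γ−1)/γ) ⇒ T₂ = 262×(0.546)^0.265 = 223 K; V₂ = 50.9 L.

50.9 L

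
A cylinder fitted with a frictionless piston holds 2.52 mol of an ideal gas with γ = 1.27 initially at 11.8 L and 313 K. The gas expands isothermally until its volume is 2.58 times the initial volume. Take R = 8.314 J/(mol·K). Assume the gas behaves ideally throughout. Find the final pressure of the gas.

P₁ = nRT₁/V₁ = 2.52×8.314×313/11.8 = 556 kPa.
Isothermal: T stays 313 K; PV = const ⇒ V₂ = 30.4 L, P₂ = 215 kPa.

215 kPa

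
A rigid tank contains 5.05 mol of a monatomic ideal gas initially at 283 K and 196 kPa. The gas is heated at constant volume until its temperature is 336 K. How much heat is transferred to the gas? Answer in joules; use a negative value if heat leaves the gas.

3340 J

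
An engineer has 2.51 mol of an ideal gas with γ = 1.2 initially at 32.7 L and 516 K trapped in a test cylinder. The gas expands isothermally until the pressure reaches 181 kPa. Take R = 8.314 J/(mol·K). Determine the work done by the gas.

6440 J

P₁ = nRT₁/V₁ = 2.51×8.314×516/32.7 = 329 kPa.
Isothermal: T stays 516 K; PV = const ⇒ V₂ = 59.5 L, P₂ = 181 kPa.
W = nRT ln(V₂/V₁) = 2.51×8.314×516×ln(1.82) = 6440 J.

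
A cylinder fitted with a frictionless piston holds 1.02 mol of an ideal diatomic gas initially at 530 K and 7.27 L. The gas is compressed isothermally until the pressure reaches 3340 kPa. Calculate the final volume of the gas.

P₁ = nRT₁/V₁ = 1.02×8.314×530/7.27 = 618 kPa.
Isothermal: T stays 530 K; PV = const ⇒ V₂ = 1.35 L, P₂ = 3340 kPa.

1.35 L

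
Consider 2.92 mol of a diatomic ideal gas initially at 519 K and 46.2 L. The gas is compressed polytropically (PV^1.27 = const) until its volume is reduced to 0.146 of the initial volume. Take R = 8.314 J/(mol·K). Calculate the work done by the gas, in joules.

P₁ = nRT₁/V₁ = 2.92×8.314×519/46.2 = 273 kPa.
Polytropic n=1.27: T₂ = T₁(V₁/V₂)^(n−1) = 519×(6.85)^0.27 = 873 K; P₂ = P₁(V₁/V₂)^n = 3140 kPa.
W = (P₁V₁−P₂V₂)/(n−1) = (273×46.2−3140×6.75)/0.27 = -31800 J.

-31800 J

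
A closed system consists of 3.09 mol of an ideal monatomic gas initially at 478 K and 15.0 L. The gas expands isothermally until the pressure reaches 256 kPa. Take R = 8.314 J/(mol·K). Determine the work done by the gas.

14300 J

P₁ = nRT₁/V₁ = 3.09×8.314×478/15.0 = 819 kPa.
Isothermal: T stays 478 K; PV = const ⇒ V₂ = 48.0 L, P₂ = 256 kPa.
W = nRT ln(V₂/V₁) = 3.09×8.314×478×ln(3.20) = 14300 J.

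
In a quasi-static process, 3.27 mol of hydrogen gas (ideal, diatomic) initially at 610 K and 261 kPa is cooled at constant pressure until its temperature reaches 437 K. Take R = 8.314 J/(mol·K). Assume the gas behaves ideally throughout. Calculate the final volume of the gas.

V₁ = nRT₁/P₁ = 3.27×8.314×610/261 = 63.5 L.
Isobaric: P stays 261 kPa; V/T = const ⇒ T₂ = 437 K, V₂ = 45.5 L.

45.5 L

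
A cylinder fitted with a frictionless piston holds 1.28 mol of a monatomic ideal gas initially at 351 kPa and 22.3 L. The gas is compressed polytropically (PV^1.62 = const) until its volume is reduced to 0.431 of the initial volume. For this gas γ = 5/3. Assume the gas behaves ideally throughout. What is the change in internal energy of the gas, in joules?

T₁ = P₁V₁/(nR) = 351×22.3/(1.28×8.314) = 736 K.
Polytropic n=1.62: T₂ = T₁(V₁/V₂)^(n−1) = 736×(2.32)^0.62 = 1240 K; P₂ = P₁(V₁/V₂)^n = 1370 kPa.
For an ideal gas ΔU = nCvΔT with Cv = (3/2)R = 12.5 J/(mol·K).
ΔU = 1.28×12.5×(1240−736) = 8040 J.

8040 J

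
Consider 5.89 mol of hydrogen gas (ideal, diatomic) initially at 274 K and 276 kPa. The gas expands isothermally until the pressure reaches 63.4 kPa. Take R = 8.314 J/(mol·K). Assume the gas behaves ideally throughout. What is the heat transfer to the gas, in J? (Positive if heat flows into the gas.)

19700 J

V₁ = nRT₁/P₁ = 5.89×8.314×274/276 = 48.6 L.
Isothermal: T stays 274 K; PV = const ⇒ V₂ = 212 L, P₂ = 63.4 kPa.
ΔU = 0 (ideal gas, T constant).
W = nRT ln(V₂/V₁) = 5.89×8.314×274×ln(4.35) = 19700 J.
Q = ΔU + W = 19700 J.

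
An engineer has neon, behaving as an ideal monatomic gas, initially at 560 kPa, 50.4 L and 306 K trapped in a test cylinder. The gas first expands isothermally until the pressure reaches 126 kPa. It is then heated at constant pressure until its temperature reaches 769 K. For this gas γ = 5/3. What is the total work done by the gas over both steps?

84800 J

n = P₁V₁/(RT₁) = 560×50.4/(8.314×306) = 11.1 mol.
Step 1 — Isothermal: T stays 306 K; PV = const ⇒ V₂ = 224 L, P₂ = 126 kPa.
ΔU = 0 (ideal gas, T constant).
W = nRT ln(V₂/V₁) = 11.1×8.314×306×ln(4.44) = 42100 J.
Q = ΔU + W = 42100 J.
State after step 1: P = 126 kPa, V = 224 L, T = 306 K.
Step 2 — Isobaric: P stays 126 kPa; V/T = const ⇒ T₂ = 769 K, V₂ = 563 L.
W = PΔV = 126×(563−224) kPa·L = 42700 J.
ΔU = nCvΔT = 11.1×12.5×(769−306) = 64100 J.
Q = ΔU + W = nCpΔT = 107000 J.
Net over both steps: W = 84800 J, Q = 149000 J, ΔU = 64100 J.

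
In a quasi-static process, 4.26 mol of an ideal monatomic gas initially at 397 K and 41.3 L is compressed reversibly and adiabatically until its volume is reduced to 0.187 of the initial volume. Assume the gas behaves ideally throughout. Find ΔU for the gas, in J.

43400 J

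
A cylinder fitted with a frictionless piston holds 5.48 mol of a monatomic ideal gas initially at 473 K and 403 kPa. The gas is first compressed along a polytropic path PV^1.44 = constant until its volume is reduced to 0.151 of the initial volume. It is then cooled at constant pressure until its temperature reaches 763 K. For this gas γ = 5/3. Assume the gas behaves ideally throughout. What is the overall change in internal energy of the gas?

19800 J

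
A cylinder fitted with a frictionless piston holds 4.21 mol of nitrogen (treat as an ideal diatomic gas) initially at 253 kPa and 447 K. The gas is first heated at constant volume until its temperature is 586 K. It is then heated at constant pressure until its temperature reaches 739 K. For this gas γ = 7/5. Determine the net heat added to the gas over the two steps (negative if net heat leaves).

30900 J

V₁ = nRT₁/P₁ = 4.21×8.314×447/253 = 61.8 L.
Step 1 — Isochoric: V stays 61.8 L; P/T = const ⇒ T₂ = 586 K, P₂ = 332 kPa.
W = 0 (no volume change).
ΔU = nCvΔT = 4.21×20.8×(586−447) = 12200 J.
Q = ΔU = 12200 J.
State after step 1: P = 332 kPa, V = 61.8 L, T = 586 K.
Step 2 — Isobaric: P stays 332 kPa; V/T = const ⇒ T₂ = 739 K, V₂ = 78.0 L.
W = PΔV = 332×(78.0−61.8) kPa·L = 5360 J.
ΔU = nCvΔT = 4.21×20.8×(739−586) = 13400 J.
Q = ΔU + W = nCpΔT = 18700 J.
Net over both steps: W = 5360 J, Q = 30900 J, ΔU = 25600 J.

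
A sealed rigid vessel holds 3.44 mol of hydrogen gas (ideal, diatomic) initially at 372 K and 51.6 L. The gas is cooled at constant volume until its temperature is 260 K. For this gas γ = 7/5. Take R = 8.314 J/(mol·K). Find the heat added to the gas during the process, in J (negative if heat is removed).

P₁ = nRT₁/V₁ = 3.44×8.314×372/51.6 = 206 kPa.
Isochoric: V stays 51.6 L; P/T = const ⇒ T₂ = 260 K, P₂ = 144 kPa.
W = 0 (no volume change).
ΔU = nCvΔT = 3.44×20.8×(260−372) = -8010 J.
Q = ΔU = -8010 J.

-8010 J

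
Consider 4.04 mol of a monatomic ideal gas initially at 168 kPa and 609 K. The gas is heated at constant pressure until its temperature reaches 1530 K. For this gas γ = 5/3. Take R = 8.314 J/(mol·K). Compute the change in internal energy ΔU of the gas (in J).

V₁ = nRT₁/P₁ = 4.04×8.314×609/168 = 122 L.
Isobaric: P stays 168 kPa; V/T = const ⇒ T₂ = 1530 K, V₂ = 306 L.
For an ideal gas ΔU = nCvΔT with Cv = (3/2)R = 12.5 J/(mol·K).
ΔU = 4.04×12.5×(1530−609) = 46400 J.

46400 J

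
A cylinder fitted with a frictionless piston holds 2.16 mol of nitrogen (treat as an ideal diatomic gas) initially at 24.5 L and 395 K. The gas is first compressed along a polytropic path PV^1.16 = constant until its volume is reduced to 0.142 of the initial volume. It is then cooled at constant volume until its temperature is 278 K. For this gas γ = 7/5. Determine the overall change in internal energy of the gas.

P₁ = nRT₁/V₁ = 2.16×8.314×395/24.5 = 290 kPa.
Step 1 — Polytropic n=1.16: T₂ = T₁(V₁/V₂)^(n−1) = 395×(7.04)^0.16 = 540 K; P₂ = P₁(V₁/V₂)^n = 2790 kPa.
W = (P₁V₁−P₂V₂)/(n−1) = (290×24.5−2790×3.48)/0.16 = -16300 J.
ΔU = nCvΔT = 2.16×20.8×(540−395) = 6500 J.
Q = ΔU + W = -9750 J.
State after step 1: P = 2790 kPa, V = 3.48 L, T = 540 K.
Step 2 — Isochoric: V stays 3.48 L; P/T = const ⇒ T₂ = 278 K, P₂ = 1440 kPa.
W = 0 (no volume change).
ΔU = nCvΔT = 2.16×20.8×(278−540) = -11800 J.
Q = ΔU = -11800 J.
Net over both steps: W = -16300 J, Q = -21500 J, ΔU = -5250 J.

-5250 J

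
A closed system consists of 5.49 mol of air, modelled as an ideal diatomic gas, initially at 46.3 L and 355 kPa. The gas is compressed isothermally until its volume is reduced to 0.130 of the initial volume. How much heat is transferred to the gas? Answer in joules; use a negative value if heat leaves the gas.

-33500 J

T₁ = P₁V₁/(nR) = 355×46.3/(5.49×8.314) = 360 K.
Isothermal: T stays 360 K; PV = const ⇒ V₂ = 6.02 L, P₂ = 2730 kPa.
ΔU = 0 (ideal gas, T constant).
W = nRT ln(V₂/V₁) = 5.49×8.314×360×ln(0.130) = -33500 J.
Q = ΔU + W = -33500 J.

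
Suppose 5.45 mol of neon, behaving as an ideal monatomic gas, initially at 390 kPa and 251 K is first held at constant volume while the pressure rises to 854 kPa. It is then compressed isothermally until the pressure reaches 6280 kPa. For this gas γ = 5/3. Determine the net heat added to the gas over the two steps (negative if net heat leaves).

V₁ = nRT₁/P₁ = 5.45×8.314×251/390 = 29.2 L.
Step 1 — Isochoric: V stays 29.2 L; P/T = const ⇒ T₂ = 550 K, P₂ = 854 kPa.
W = 0 (no volume change).
ΔU = nCvΔT = 5.45×12.5×(550−251) = 20300 J.
Q = ΔU = 20300 J.
State after step 1: P = 854 kPa, V = 29.2 L, T = 550 K.
Step 2 — Isothermal: T stays 550 K; PV = const ⇒ V₂ = 3.97 L, P₂ = 6280 kPa.
ΔU = 0 (ideal gas, T constant).
W = nRT ln(V₂/V₁) = 5.45×8.314×550×ln(0.136) = -49700 J.
Q = ΔU + W = -49700 J.
Net over both steps: W = -49700 J, Q = -29400 J, ΔU = 20300 J.

-29400 J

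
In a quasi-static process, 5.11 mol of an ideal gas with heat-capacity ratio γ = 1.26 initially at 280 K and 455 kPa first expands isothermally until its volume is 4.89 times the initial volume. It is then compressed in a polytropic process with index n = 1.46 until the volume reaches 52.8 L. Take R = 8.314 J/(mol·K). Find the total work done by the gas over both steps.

5900 J

V₁ = nRT₁/P₁ = 5.11×8.314×280/455 = 26.1 L.
Step 1 — Isothermal: T stays 280 K; PV = const ⇒ V₂ = 128 L, P₂ = 93.0 kPa.
ΔU = 0 (ideal gas, T constant).
W = nRT ln(V₂/V₁) = 5.11×8.314×280×ln(4.89) = 18900 J.
Q = ΔU + W = 18900 J.
State after step 1: P = 93.0 kPa, V = 128 L, T = 280 K.
Step 2 — Polytropic n=1.46: T₂ = T₁(V₁/V₂)^(n−1) = 280×(2.42)^0.46 = 421 K; P₂ = P₁(V₁/V₂)^n = 338 kPa.
W = (P₁V₁−P₂V₂)/(n−1) = (93.0×128−338×52.8)/0.46 = -13000 J.
ΔU = nCvΔT = 5.11×32.0×(421−280) = 23000 J.
Q = ΔU + W = 9990 J.
Net over both steps: W = 5900 J, Q = 28900 J, ΔU = 23000 J.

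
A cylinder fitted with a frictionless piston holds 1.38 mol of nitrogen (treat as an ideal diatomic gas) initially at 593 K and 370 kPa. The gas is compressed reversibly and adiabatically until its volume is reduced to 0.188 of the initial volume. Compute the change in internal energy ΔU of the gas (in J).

16200 J

V₁ = nRT₁/P₁ = 1.38×8.314×593/370 = 18.4 L.
Adiabatic: TV^(γ−1) = const ⇒ T₂ = 593×(5.32)^0.400 = 1160 K; PV^γ = const ⇒ P₂ = 3840 kPa.
For an ideal gas ΔU = nCvΔT with Cv = (5/2)R = 20.8 J/(mol·K).
ΔU = 1.38×20.8×(1160−593) = 16200 J.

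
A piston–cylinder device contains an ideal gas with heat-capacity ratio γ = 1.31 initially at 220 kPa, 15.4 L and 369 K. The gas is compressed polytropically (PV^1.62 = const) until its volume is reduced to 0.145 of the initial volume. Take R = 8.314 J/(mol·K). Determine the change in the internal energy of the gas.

25300 J

n = P₁V₁/(RT₁) = 220×15.4/(8.314×369) = 1.10 mol.
Polytropic n=1.62: T₂ = T₁(V₁/V₂)^(n−1) = 369×(6.90)^0.62 = 1220 K; P₂ = P₁(V₁/V₂)^n = 5020 kPa.
For an ideal gas ΔU = nCvΔT with Cv = R/(γ−1) = 26.8 J/(mol·K).
ΔU = 1.10×26.8×(1220−369) = 25300 J.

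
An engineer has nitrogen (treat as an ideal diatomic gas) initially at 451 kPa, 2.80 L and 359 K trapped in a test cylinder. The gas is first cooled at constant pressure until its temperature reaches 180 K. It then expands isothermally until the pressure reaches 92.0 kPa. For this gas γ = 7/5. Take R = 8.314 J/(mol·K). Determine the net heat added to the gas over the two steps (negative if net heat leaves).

-1200 J

n = P₁V₁/(RT₁) = 451×2.80/(8.314×359) = 0.423 mol.
Step 1 — Isobaric: P stays 451 kPa; V/T = const ⇒ T₂ = 180 K, V₂ = 1.40 L.
W = PΔV = 451×(1.40−2.80) kPa·L = -630 J.
ΔU = nCvΔT = 0.423×20.8×(180−359) = -1570 J.
Q = ΔU + W = nCpΔT = -2200 J.
State after step 1: P = 451 kPa, V = 1.40 L, T = 180 K.
Step 2 — Isothermal: T stays 180 K; PV = const ⇒ V₂ = 6.88 L, P₂ = 92.0 kPa.
ΔU = 0 (ideal gas, T constant).
W = nRT ln(V₂/V₁) = 0.423×8.314×180×ln(4.90) = 1010 J.
Q = ΔU + W = 1010 J.
Net over both steps: W = 377 J, Q = -1200 J, ΔU = -1570 J.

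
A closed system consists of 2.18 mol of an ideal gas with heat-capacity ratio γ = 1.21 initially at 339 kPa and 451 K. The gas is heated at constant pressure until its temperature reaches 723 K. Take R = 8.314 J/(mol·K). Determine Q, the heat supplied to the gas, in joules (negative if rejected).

28400 J

V₁ = nRT₁/P₁ = 2.18×8.314×451/339 = 24.1 L.
Isobaric: P stays 339 kPa; V/T = const ⇒ T₂ = 723 K, V₂ = 38.7 L.
W = PΔV = 339×(38.7−24.1) kPa·L = 4930 J.
ΔU = nCvΔT = 2.18×39.6×(723−451) = 23500 J.
Q = ΔU + W = nCpΔT = 28400 J.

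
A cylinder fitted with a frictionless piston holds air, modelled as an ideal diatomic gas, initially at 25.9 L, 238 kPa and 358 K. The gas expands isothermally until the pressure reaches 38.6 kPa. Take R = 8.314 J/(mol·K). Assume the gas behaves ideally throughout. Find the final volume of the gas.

160 L

Isothermal: T stays 358 K; PV = const ⇒ V₂ = 160 L, P₂ = 38.6 kPa.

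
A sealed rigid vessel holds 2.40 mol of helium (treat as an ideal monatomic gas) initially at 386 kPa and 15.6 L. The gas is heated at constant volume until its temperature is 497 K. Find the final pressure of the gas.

T₁ = P₁V₁/(nR) = 386×15.6/(2.40×8.314) = 302 K.
Isochoric: V stays 15.6 L; P/T = const ⇒ T₂ = 497 K, P₂ = 636 kPa.

636 kPa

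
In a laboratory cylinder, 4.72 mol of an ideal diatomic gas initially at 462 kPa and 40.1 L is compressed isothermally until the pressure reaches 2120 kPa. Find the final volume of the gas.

8.74 L

T₁ = P₁V₁/(nR) = 462×40.1/(4.72×8.314) = 472 K.
Isothermal: T stays 472 K; PV = const ⇒ V₂ = 8.74 L, P₂ = 2120 kPa.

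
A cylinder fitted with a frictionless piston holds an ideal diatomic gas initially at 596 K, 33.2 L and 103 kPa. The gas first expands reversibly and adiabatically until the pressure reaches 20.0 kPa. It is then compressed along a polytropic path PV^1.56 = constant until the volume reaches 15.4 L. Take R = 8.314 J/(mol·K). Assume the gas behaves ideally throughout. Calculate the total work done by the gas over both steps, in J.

n = P₁V₁/(RT₁) = 103×33.2/(8.314×596) = 0.690 mol.
Step 1 — Adiabatic: T₂/T₁ = (P₂/P₁)^((γ−1)/γ) ⇒ T₂ = 596×(0.194)^0.286 = 373 K; V₂ = 107 L.
ΔU = nCvΔT = 0.690×20.8×(373−596) = -3200 J.
Q = 0 for an adiabatic process, so W = −ΔU = 3200 J.
State after step 1: P = 20.0 kPa, V = 107 L, T = 373 K.
Step 2 — Polytropic n=1.56: T₂ = T₁(V₁/V₂)^(n−1) = 373×(6.95)^0.56 = 1110 K; P₂ = P₁(V₁/V₂)^n = 412 kPa.
W = (P₁V₁−P₂V₂)/(n−1) = (20.0×107−412×15.4)/0.56 = -7500 J.
ΔU = nCvΔT = 0.690×20.8×(1110−373) = 10500 J.
Q = ΔU + W = 3000 J.
Net over both steps: W = -4300 J, Q = 3000 J, ΔU = 7300 J.

-4300 J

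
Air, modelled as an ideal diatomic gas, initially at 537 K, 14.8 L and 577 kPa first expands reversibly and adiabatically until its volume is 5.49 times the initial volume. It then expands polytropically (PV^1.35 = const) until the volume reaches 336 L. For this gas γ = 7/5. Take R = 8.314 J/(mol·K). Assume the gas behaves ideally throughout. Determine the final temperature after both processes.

165 K

n = P₁V₁/(RT₁) = 577×14.8/(8.314×537) = 1.91 mol.
Step 1 — Adiabatic: TV^(γ−1) = const ⇒ T₂ = 537×(0.182)^0.400 = 272 K; PV^γ = const ⇒ P₂ = 53.2 kPa.
ΔU = nCvΔT = 1.91×20.8×(272−537) = -10500 J.
Q = 0 for an adiabatic process, so W = −ΔU = 10500 J.
State after step 1: P = 53.2 kPa, V = 81.3 L, T = 272 K.
Step 2 — Polytropic n=1.35: T₂ = T₁(V₁/V₂)^(n−1) = 272×(0.242)^0.35 = 165 K; P₂ = P₁(V₁/V₂)^n = 7.83 kPa.
W = (P₁V₁−P₂V₂)/(n−1) = (53.2×81.3−7.83×336)/0.35 = 4830 J.
ΔU = nCvΔT = 1.91×20.8×(165−272) = -4230 J.
Q = ΔU + W = 604 J.
Net over both steps: W = 15400 J, Q = 604 J, ΔU = -14800 J.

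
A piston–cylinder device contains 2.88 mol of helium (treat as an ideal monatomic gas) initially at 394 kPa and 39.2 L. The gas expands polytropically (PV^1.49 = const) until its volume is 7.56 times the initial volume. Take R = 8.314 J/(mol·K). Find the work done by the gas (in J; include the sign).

T₁ = P₁V₁/(nR) = 394×39.2/(2.88×8.314) = 645 K.
Polytropic n=1.49: T₂ = T₁(V₁/V₂)^(n−1) = 645×(0.132)^0.49 = 239 K; P₂ = P₁(V₁/V₂)^n = 19.3 kPa.
W = (P₁V₁−P₂V₂)/(n−1) = (394×39.2−19.3×296)/0.49 = 19800 J.

19800 J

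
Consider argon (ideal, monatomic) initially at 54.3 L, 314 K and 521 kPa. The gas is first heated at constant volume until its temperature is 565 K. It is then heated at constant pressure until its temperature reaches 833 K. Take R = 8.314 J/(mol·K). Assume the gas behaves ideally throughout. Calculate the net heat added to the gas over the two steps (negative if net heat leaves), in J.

n = P₁V₁/(RT₁) = 521×54.3/(8.314×314) = 10.8 mol.
Step 1 — Isochoric: V stays 54.3 L; P/T = const ⇒ T₂ = 565 K, P₂ = 937 kPa.
W = 0 (no volume change).
ΔU = nCvΔT = 10.8×12.5×(565−314) = 33900 J.
Q = ΔU = 33900 J.
State after step 1: P = 937 kPa, V = 54.3 L, T = 565 K.
Step 2 — Isobaric: P stays 937 kPa; V/T = const ⇒ T₂ = 833 K, V₂ = 80.1 L.
W = PΔV = 937×(80.1−54.3) kPa·L = 24100 J.
ΔU = nCvΔT = 10.8×12.5×(833−565) = 36200 J.
Q = ΔU + W = nCpΔT = 60400 J.
Net over both steps: W = 24100 J, Q = 94300 J, ΔU = 70100 J.

94300 J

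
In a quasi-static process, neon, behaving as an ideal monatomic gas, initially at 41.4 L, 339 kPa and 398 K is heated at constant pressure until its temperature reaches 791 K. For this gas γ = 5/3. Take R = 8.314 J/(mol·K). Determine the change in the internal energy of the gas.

20800 J

n = P₁V₁/(RT₁) = 339×41.4/(8.314×398) = 4.24 mol.
Isobaric: P stays 339 kPa; V/T = const ⇒ T₂ = 791 K, V₂ = 82.3 L.
For an ideal gas ΔU = nCvΔT with Cv = (3/2)R = 12.5 J/(mol·K).
ΔU = 4.24×12.5×(791−398) = 20800 J.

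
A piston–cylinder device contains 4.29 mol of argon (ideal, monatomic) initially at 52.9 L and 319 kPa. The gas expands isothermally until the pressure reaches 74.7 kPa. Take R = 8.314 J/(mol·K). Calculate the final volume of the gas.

T₁ = P₁V₁/(nR) = 319×52.9/(4.29×8.314) = 473 K.
Isothermal: T stays 473 K; PV = const ⇒ V₂ = 226 L, P₂ = 74.7 kPa.

226 L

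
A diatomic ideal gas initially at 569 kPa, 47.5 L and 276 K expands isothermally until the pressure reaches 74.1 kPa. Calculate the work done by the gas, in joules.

55100 J

n = P₁V₁/(RT₁) = 569×47.5/(8.314×276) = 11.8 mol.
Isothermal: T stays 276 K; PV = const ⇒ V₂ = 365 L, P₂ = 74.1 kPa.
W = nRT ln(V₂/V₁) = 11.8×8.314×276×ln(7.68) = 55100 J.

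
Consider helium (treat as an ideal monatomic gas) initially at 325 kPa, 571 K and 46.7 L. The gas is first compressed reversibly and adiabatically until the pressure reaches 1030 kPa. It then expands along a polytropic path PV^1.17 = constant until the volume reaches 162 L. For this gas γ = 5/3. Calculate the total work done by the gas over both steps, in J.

n = P₁V₁/(RT₁) = 325×46.7/(8.314×571) = 3.20 mol.
Step 1 — Adiabatic: T₂/T₁ = (P₂/P₁)^((γ−1)/γ) ⇒ T₂ = 571×(3.17)^0.400 = 906 K; V₂ = 23.4 L.
ΔU = nCvΔT = 3.20×12.5×(906−571) = 13300 J.
Q = 0 for an adiabatic process, so W = −ΔU = -13300 J.
State after step 1: P = 1030 kPa, V = 23.4 L, T = 906 K.
Step 2 — Polytropic n=1.17: T₂ = T₁(V₁/V₂)^(n−1) = 906×(0.144)^0.17 = 652 K; P₂ = P₁(V₁/V₂)^n = 107 kPa.
W = (P₁V₁−P₂V₂)/(n−1) = (1030×23.4−107×162)/0.17 = 39700 J.
ΔU = nCvΔT = 3.20×12.5×(652−906) = -10100 J.
Q = ΔU + W = 29600 J.
Net over both steps: W = 26400 J, Q = 29600 J, ΔU = 3220 J.

26400 J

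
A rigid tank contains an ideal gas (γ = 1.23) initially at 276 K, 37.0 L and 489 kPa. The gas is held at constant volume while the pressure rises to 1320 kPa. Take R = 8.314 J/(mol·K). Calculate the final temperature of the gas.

745 K

Isochoric: V stays 37.0 L; P/T = const ⇒ T₂ = 745 K, P₂ = 1320 kPa.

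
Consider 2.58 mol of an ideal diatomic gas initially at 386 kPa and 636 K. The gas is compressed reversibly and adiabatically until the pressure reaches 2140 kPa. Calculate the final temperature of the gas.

V₁ = nRT₁/P₁ = 2.58×8.314×636/386 = 35.3 L.
Adiabatic: T₂/T₁ = (P₂/P₁)^((γ−1)/γ) ⇒ T₂ = 636×(5.54)^0.286 = 1040 K; V₂ = 10.4 L.

1040 K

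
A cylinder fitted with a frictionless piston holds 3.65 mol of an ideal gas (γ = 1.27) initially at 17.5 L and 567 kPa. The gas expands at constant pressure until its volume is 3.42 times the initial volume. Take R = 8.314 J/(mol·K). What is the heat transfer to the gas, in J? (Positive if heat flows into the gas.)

T₁ = P₁V₁/(nR) = 567×17.5/(3.65×8.314) = 327 K.
Isobaric: P stays 567 kPa; V/T = const ⇒ T₂ = 1120 K, V₂ = 59.9 L.
W = PΔV = 567×(59.9−17.5) kPa·L = 24000 J.
ΔU = nCvΔT = 3.65×30.8×(1120−327) = 88900 J.
Q = ΔU + W = nCpΔT = 113000 J.

113000 J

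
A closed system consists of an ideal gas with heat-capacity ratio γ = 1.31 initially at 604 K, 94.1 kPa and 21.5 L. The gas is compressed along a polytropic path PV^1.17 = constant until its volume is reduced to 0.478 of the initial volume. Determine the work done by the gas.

n = P₁V₁/(RT₁) = 94.1×21.5/(8.314×604) = 0.403 mol.
Polytropic n=1.17: T₂ = T₁(V₁/V₂)^(n−1) = 604×(2.09)^0.17 = 685 K; P₂ = P₁(V₁/V₂)^n = 223 kPa.
W = (P₁V₁−P₂V₂)/(n−1) = (94.1×21.5−223×10.3)/0.17 = -1590 J.

-1590 J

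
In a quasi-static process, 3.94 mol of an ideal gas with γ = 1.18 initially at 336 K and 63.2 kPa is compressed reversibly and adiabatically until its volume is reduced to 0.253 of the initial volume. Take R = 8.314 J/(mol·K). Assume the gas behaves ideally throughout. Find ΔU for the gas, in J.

V₁ = nRT₁/P₁ = 3.94×8.314×336/63.2 = 174 L.
Adiabatic: TV^(γ−1) = const ⇒ T₂ = 336×(3.95)^0.180 = 430 K; PV^γ = const ⇒ P₂ = 320 kPa.
For an ideal gas ΔU = nCvΔT with Cv = R/(γ−1) = 46.2 J/(mol·K).
ΔU = 3.94×46.2×(430−336) = 17200 J.

17200 J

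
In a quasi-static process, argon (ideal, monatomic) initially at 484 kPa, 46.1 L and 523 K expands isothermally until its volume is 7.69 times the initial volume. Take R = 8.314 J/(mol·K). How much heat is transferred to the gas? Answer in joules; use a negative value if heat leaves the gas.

n = P₁V₁/(RT₁) = 484×46.1/(8.314×523) = 5.13 mol.
Isothermal: T stays 523 K; PV = const ⇒ V₂ = 355 L, P₂ = 62.9 kPa.
ΔU = 0 (ideal gas, T constant).
W = nRT ln(V₂/V₁) = 5.13×8.314×523×ln(7.69) = 45500 J.
Q = ΔU + W = 45500 J.

45500 J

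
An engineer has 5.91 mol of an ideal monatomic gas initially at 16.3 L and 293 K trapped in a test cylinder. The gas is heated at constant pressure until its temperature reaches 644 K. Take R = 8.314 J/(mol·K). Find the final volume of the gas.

P₁ = nRT₁/V₁ = 5.91×8.314×293/16.3 = 883 kPa.
Isobaric: P stays 883 kPa; V/T = const ⇒ T₂ = 644 K, V₂ = 35.8 L.

35.8 L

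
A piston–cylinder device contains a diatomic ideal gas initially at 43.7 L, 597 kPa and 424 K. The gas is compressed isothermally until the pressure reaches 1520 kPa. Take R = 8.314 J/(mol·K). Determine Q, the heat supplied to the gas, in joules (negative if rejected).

n = P₁V₁/(RT₁) = 597×43.7/(8.314×424) = 7.40 mol.
Isothermal: T stays 424 K; PV = const ⇒ V₂ = 17.2 L, P₂ = 1520 kPa.
ΔU = 0 (ideal gas, T constant).
W = nRT ln(V₂/V₁) = 7.40×8.314×424×ln(0.393) = -24400 J.
Q = ΔU + W = -24400 J.

-24400 J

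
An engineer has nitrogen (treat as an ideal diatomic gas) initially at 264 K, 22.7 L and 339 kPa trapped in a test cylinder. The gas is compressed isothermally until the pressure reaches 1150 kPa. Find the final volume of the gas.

Isothermal: T stays 264 K; PV = const ⇒ V₂ = 6.69 L, P₂ = 1150 kPa.

6.69 L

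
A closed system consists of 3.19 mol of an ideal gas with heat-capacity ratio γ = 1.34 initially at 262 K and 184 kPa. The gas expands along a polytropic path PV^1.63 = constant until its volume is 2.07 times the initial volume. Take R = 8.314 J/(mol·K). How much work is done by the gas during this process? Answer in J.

V₁ = nRT₁/P₁ = 3.19×8.314×262/184 = 37.8 L.
Polytropic n=1.63: T₂ = T₁(V₁/V₂)^(n−1) = 262×(0.483)^0.63 = 166 K; P₂ = P₁(V₁/V₂)^n = 56.2 kPa.
W = (P₁V₁−P₂V₂)/(n−1) = (184×37.8−56.2×78.2)/0.63 = 4060 J.

4060 J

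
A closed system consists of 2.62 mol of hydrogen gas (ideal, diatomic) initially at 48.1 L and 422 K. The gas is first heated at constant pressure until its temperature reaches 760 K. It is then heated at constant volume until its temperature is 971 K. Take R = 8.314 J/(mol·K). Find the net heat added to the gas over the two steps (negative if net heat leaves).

P₁ = nRT₁/V₁ = 2.62×8.314×422/48.1 = 191 kPa.
Step 1 — Isobaric: P stays 191 kPa; V/T = const ⇒ T₂ = 760 K, V₂ = 86.6 L.
W = PΔV = 191×(86.6−48.1) kPa·L = 7360 J.
ΔU = nCvΔT = 2.62×20.8×(760−422) = 18400 J.
Q = ΔU + W = nCpΔT = 25800 J.
State after step 1: P = 191 kPa, V = 86.6 L, T = 760 K.
Step 2 — Isochoric: V stays 86.6 L; P/T = const ⇒ T₂ = 971 K, P₂ = 244 kPa.
W = 0 (no volume change).
ΔU = nCvΔT = 2.62×20.8×(971−760) = 11500 J.
Q = ΔU = 11500 J.
Net over both steps: W = 7360 J, Q = 37300 J, ΔU = 29900 J.

37300 J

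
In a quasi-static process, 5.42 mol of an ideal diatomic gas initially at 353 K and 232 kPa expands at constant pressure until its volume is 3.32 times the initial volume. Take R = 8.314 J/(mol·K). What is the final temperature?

1170 K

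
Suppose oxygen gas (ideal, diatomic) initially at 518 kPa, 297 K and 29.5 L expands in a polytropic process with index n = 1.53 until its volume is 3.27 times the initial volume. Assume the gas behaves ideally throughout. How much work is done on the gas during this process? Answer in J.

-13400 J

n = P₁V₁/(RT₁) = 518×29.5/(8.314×297) = 6.19 mol.
Polytropic n=1.53: T₂ = T₁(V₁/V₂)^(n−1) = 297×(0.306)^0.53 = 159 K; P₂ = P₁(V₁/V₂)^n = 84.5 kPa.
W = (P₁V₁−P₂V₂)/(n−1) = (518×29.5−84.5×96.5)/0.53 = 13400 J.
Work done on the gas = −W_by = -13400 J.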